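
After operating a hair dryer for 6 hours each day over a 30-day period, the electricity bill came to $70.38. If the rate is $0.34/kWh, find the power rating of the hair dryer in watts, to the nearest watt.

Energy = $70.38 ÷ $0.34/kWh = 207 kWh
Runtime = 6 h/day × 30 days = 180 h
Power = 207 kWh ÷ 180 h = 1.15 kW = 1150 W

1150 W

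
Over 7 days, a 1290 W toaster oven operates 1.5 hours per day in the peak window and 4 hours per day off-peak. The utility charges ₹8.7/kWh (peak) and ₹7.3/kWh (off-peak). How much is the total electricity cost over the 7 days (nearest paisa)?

Peak energy = 1.29 kW × 1.5 h × 7 = 13.545 kWh
Off-peak energy = 1.29 kW × 4 h × 7 = 36.12 kWh
Cost = 13.545 × ₹8.7 + 36.12 × ₹7.3 = ₹117.8415 + ₹263.676 = ₹381.52

₹381.52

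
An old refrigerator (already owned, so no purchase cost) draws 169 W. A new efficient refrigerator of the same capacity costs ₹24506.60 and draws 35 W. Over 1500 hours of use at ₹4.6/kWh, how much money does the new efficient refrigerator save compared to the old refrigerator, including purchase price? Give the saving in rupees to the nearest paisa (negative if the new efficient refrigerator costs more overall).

old refrigerator: ₹0.00 + (169/1000) kW × 1500 h × ₹4.6 = ₹0.00 + ₹1166.1 = ₹1166.1
new efficient refrigerator: ₹24506.60 + (35/1000) kW × 1500 h × ₹4.6 = ₹24506.60 + ₹241.5 = ₹24748.1
Saving = ₹1166.1 − ₹24748.1 = −₹23582

-₹23582.00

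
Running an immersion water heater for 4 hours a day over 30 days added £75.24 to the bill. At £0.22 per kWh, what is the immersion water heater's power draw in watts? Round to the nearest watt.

Energy = £75.24 ÷ £0.22/kWh = 342 kWh
Runtime = 4 h/day × 30 days = 120 h
Power = 342 kWh ÷ 120 h = 2.85 kW = 2850 W

2850 W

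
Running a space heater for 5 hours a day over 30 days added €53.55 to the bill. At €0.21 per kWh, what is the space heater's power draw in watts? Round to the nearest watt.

Energy = €53.55 ÷ €0.21/kWh = 255 kWh
Runtime = 5 h/day × 30 days = 150 h
Power = 255 kWh ÷ 150 h = 1.7 kW = 1700 W

1700 W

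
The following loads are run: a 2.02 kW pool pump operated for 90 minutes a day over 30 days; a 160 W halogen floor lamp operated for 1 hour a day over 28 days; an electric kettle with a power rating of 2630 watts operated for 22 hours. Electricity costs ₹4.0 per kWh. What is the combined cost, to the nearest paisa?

₹612.96

pool pump: Runtime = 90 min × 30 = 2700 min = 45 h
pool pump: 2.02 kW × 45 h = 90.9 kWh
halogen floor lamp: Runtime = 1 h/day × 28 days = 28 h
halogen floor lamp: 0.16 kW × 28 h = 4.48 kWh
electric kettle: 2.63 kW × 22 h = 57.86 kWh
Total energy = 153.24 kWh
Cost = 153.24 × ₹4.0 = ₹612.96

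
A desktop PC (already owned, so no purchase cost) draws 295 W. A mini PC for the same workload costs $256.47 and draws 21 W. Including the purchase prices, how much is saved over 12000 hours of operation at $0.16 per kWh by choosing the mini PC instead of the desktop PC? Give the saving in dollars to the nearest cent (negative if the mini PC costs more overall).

$269.61

desktop PC: $0.00 + (295/1000) kW × 12000 h × $0.16 = $0.00 + $566.4 = $566.4
mini PC: $256.47 + (21/1000) kW × 12000 h × $0.16 = $256.47 + $40.32 = $296.79
Saving = $566.4 − $296.79 = $269.61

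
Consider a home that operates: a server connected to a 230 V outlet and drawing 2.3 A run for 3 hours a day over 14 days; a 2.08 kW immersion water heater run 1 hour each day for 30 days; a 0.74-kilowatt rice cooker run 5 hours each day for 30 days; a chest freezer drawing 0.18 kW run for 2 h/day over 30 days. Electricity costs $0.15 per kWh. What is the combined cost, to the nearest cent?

$30.96

server: Power = 2.3 A × 230 V = 529 W = 0.529 kW
server: Runtime = 3 h/day × 14 days = 42 h
server: 0.529 kW × 42 h = 22.218 kWh
immersion water heater: Runtime = 1 h/day × 30 days = 30 h
immersion water heater: 2.08 kW × 30 h = 62.4 kWh
rice cooker: Runtime = 5 h/day × 30 days = 150 h
rice cooker: 0.74 kW × 150 h = 111 kWh
chest freezer: Runtime = 2 h/day × 30 days = 60 h
chest freezer: 0.18 kW × 60 h = 10.8 kWh
Total energy = 206.418 kWh
Cost = 206.418 × $0.15 = $30.96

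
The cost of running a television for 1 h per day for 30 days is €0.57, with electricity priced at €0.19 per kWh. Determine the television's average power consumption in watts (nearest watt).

100 W

Energy = €0.57 ÷ €0.19/kWh = 3 kWh
Runtime = 1 h/day × 30 days = 30 h
Power = 3 kWh ÷ 30 h = 0.1 kW = 100 W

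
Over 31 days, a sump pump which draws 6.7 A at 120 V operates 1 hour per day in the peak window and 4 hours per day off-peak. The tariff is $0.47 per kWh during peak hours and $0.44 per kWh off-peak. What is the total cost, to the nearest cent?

$55.58

Power = 6.7 A × 120 V = 804 W = 0.804 kW
Peak energy = 0.804 kW × 1 h × 31 = 24.924 kWh
Off-peak energy = 0.804 kW × 4 h × 31 = 99.696 kWh
Cost = 24.924 × $0.47 + 99.696 × $0.44 = $11.71428 + $43.86624 = $55.58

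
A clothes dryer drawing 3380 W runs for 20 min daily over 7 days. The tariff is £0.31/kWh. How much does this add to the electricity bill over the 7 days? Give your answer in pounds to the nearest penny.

Runtime = 20 min × 7 = 140 min = 2.333333… h
Energy = 3.38 kW × 2.333333… h = 7.886666… kWh
Cost = 7.886666… kWh × £0.31/kWh = £2.44

£2.44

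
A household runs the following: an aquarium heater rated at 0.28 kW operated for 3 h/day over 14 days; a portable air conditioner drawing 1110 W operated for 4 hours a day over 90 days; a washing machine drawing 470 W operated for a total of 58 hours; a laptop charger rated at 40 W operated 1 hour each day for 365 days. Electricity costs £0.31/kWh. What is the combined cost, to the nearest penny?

aquarium heater: Runtime = 3 h/day × 14 days = 42 h
aquarium heater: 0.28 kW × 42 h = 11.76 kWh
portable air conditioner: Runtime = 4 h/day × 90 days = 360 h
portable air conditioner: 1.11 kW × 360 h = 399.6 kWh
washing machine: 0.47 kW × 58 h = 27.26 kWh
laptop charger: Runtime = 1 h/day × 365 days = 365 h
laptop charger: 0.04 kW × 365 h = 14.6 kWh
Total energy = 453.22 kWh
Cost = 453.22 × £0.31 = £140.50

£140.50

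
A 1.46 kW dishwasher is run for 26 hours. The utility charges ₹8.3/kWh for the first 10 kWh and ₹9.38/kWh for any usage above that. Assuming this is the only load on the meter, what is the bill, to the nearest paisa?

Energy = 1.46 kW × 26 h = 37.96 kWh
Tier 1 (0–10 kWh): 10 × ₹8.3 = ₹83
Above 10 kWh: 27.96 × ₹9.38 = ₹262.2648
Bill = ₹345.26

₹345.26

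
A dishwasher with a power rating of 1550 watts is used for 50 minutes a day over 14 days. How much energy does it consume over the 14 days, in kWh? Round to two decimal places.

18.08 kWh

Runtime = 50 min × 14 = 700 min = 11.666666… h
Energy = 1.55 kW × 11.666666… h = 18.083333… kWh ≈ 18.08 kWh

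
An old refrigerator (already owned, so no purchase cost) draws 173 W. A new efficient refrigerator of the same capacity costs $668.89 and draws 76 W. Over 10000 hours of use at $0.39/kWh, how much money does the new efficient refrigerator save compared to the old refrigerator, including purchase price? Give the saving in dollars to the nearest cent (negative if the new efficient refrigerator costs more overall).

-$290.59

old refrigerator: $0.00 + (173/1000) kW × 10000 h × $0.39 = $0.00 + $674.7 = $674.7
new efficient refrigerator: $668.89 + (76/1000) kW × 10000 h × $0.39 = $668.89 + $296.4 = $965.29
Saving = $674.7 − $965.29 = −$290.59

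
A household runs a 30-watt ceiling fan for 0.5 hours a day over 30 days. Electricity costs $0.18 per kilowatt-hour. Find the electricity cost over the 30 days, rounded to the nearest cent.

$0.08

Runtime = 0.5 h/day × 30 days = 15 h
Energy = 0.03 kW × 15 h = 0.45 kWh
Cost = 0.45 kWh × $0.18/kWh = $0.08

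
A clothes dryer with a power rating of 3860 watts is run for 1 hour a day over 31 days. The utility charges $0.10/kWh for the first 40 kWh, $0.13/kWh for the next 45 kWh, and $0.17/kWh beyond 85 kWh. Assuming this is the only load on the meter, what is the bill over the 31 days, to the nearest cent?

Runtime = 1 h/day × 31 days = 31 h
Energy = 3.86 kW × 31 h = 119.66 kWh
Tier 1 (0–40 kWh): 40 × $0.10 = $4
Tier 2 (40–85 kWh): 45 × $0.13 = $5.85
Above 85 kWh: 34.66 × $0.17 = $5.8922
Bill = $15.74

$15.74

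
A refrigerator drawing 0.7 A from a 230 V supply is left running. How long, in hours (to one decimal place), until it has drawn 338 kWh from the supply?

2099.4 h

Power = 0.7 A × 230 V = 161 W = 0.161 kW
Hours = 338 kWh ÷ 0.161 kW = 2099.4 h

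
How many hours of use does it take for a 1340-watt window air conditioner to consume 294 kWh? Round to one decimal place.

219.4 h

Hours = 294 kWh ÷ 1.34 kW = 219.4 h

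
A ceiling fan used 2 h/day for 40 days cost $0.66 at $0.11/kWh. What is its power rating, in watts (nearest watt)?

Energy = $0.66 ÷ $0.11/kWh = 6 kWh
Runtime = 2 h/day × 40 days = 80 h
Power = 6 kWh ÷ 80 h = 0.075 kW = 75 W

75 W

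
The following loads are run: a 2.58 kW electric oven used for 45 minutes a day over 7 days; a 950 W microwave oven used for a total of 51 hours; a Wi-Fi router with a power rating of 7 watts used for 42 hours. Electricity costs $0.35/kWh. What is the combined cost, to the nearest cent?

$21.80

electric oven: Runtime = 45 min × 7 = 315 min = 5.25 h
electric oven: 2.58 kW × 5.25 h = 13.545 kWh
microwave oven: 0.95 kW × 51 h = 48.45 kWh
Wi-Fi router: 0.007 kW × 42 h = 0.294 kWh
Total energy = 62.289 kWh
Cost = 62.289 × $0.35 = $21.80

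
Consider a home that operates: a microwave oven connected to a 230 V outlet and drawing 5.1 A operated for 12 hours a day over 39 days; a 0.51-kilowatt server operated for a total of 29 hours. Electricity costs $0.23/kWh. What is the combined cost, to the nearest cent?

microwave oven: Power = 5.1 A × 230 V = 1173 W = 1.173 kW
microwave oven: Runtime = 12 h/day × 39 days = 468 h
microwave oven: 1.173 kW × 468 h = 548.964 kWh
server: 0.51 kW × 29 h = 14.79 kWh
Total energy = 563.754 kWh
Cost = 563.754 × $0.23 = $129.66

$129.66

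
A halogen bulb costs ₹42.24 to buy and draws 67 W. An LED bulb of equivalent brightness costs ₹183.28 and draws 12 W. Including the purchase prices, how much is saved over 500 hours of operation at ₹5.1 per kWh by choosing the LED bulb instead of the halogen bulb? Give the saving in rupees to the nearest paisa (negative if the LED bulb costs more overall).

-₹0.79

halogen bulb: ₹42.24 + (67/1000) kW × 500 h × ₹5.1 = ₹42.24 + ₹170.85 = ₹213.09
LED bulb: ₹183.28 + (12/1000) kW × 500 h × ₹5.1 = ₹183.28 + ₹30.6 = ₹213.88
Saving = ₹213.09 − ₹213.88 = −₹0.79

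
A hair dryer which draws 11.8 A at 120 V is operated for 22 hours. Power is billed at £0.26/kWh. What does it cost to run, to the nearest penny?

Power = 11.8 A × 120 V = 1416 W = 1.416 kW
Energy = 1.416 kW × 22 h = 31.152 kWh
Cost = 31.152 kWh × £0.26/kWh = £8.10

£8.10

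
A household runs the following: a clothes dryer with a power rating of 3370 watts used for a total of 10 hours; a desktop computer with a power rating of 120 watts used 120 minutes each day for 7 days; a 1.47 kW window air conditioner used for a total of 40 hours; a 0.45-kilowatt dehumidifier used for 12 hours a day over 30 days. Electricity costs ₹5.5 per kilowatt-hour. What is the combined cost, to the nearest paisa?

clothes dryer: 3.37 kW × 10 h = 33.7 kWh
desktop computer: Runtime = 120 min × 7 = 840 min = 14 h
desktop computer: 0.12 kW × 14 h = 1.68 kWh
window air conditioner: 1.47 kW × 40 h = 58.8 kWh
dehumidifier: Runtime = 12 h/day × 30 days = 360 h
dehumidifier: 0.45 kW × 360 h = 162 kWh
Total energy = 256.18 kWh
Cost = 256.18 × ₹5.5 = ₹1408.99

₹1408.99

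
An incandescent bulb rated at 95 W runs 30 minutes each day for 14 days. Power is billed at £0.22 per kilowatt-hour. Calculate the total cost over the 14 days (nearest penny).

£0.15

Runtime = 30 min × 14 = 420 min = 7 h
Energy = 0.095 kW × 7 h = 0.665 kWh
Cost = 0.665 kWh × £0.22/kWh = £0.15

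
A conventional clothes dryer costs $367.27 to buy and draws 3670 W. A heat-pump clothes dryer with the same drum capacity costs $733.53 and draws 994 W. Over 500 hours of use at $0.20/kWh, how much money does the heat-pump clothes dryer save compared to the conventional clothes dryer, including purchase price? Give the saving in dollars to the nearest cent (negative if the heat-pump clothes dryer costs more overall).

conventional clothes dryer: $367.27 + (3670/1000) kW × 500 h × $0.20 = $367.27 + $367 = $734.27
heat-pump clothes dryer: $733.53 + (994/1000) kW × 500 h × $0.20 = $733.53 + $99.4 = $832.93
Saving = $734.27 − $832.93 = −$98.66

-$98.66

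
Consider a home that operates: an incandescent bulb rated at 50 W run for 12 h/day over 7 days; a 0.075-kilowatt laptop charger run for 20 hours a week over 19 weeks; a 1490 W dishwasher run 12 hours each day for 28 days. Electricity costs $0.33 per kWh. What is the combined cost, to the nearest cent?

incandescent bulb: Runtime = 12 h/day × 7 days = 84 h
incandescent bulb: 0.05 kW × 84 h = 4.2 kWh
laptop charger: Runtime = 20 h/week × 19 weeks = 380 h
laptop charger: 0.075 kW × 380 h = 28.5 kWh
dishwasher: Runtime = 12 h/day × 28 days = 336 h
dishwasher: 1.49 kW × 336 h = 500.64 kWh
Total energy = 533.34 kWh
Cost = 533.34 × $0.33 = $176.00

$176.00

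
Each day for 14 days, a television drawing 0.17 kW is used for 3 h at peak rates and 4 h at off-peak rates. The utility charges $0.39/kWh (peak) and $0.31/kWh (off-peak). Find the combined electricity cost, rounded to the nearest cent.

$5.74

Peak energy = 0.17 kW × 3 h × 14 = 7.14 kWh
Off-peak energy = 0.17 kW × 4 h × 14 = 9.52 kWh
Cost = 7.14 × $0.39 + 9.52 × $0.31 = $2.7846 + $2.9512 = $5.74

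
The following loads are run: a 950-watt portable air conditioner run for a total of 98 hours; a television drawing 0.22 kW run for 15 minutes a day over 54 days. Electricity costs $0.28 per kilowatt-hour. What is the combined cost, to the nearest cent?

$26.90

portable air conditioner: 0.95 kW × 98 h = 93.1 kWh
television: Runtime = 15 min × 54 = 810 min = 13.5 h
television: 0.22 kW × 13.5 h = 2.97 kWh
Total energy = 96.07 kWh
Cost = 96.07 × $0.28 = $26.90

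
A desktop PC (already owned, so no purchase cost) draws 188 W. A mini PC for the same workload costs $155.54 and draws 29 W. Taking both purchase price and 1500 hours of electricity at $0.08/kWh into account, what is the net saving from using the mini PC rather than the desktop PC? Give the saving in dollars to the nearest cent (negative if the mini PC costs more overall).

-$136.46

desktop PC: $0.00 + (188/1000) kW × 1500 h × $0.08 = $0.00 + $22.56 = $22.56
mini PC: $155.54 + (29/1000) kW × 1500 h × $0.08 = $155.54 + $3.48 = $159.02
Saving = $22.56 − $159.02 = −$136.46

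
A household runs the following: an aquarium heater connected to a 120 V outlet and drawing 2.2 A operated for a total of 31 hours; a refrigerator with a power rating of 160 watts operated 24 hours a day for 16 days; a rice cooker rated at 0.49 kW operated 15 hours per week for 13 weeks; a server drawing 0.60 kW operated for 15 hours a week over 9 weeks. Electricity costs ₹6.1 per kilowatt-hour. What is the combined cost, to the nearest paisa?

aquarium heater: Power = 2.2 A × 120 V = 264 W = 0.264 kW
aquarium heater: 0.264 kW × 31 h = 8.184 kWh
refrigerator: Runtime = 24 h × 16 = 384 h
refrigerator: 0.16 kW × 384 h = 61.44 kWh
rice cooker: Runtime = 15 h/week × 13 weeks = 195 h
rice cooker: 0.49 kW × 195 h = 95.55 kWh
server: Runtime = 15 h/week × 9 weeks = 135 h
server: 0.6 kW × 135 h = 81 kWh
Total energy = 246.174 kWh
Cost = 246.174 × ₹6.1 = ₹1501.66

₹1501.66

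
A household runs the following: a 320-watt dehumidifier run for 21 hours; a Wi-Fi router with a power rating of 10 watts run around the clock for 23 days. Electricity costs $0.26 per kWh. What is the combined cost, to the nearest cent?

$3.18

dehumidifier: 0.32 kW × 21 h = 6.72 kWh
Wi-Fi router: Runtime = 24 h × 23 = 552 h
Wi-Fi router: 0.01 kW × 552 h = 5.52 kWh
Total energy = 12.24 kWh
Cost = 12.24 × $0.26 = $3.18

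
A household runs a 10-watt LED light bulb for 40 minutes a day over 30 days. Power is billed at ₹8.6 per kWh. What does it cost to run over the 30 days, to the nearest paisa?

₹1.72

Runtime = 40 min × 30 = 1200 min = 20 h
Energy = 0.01 kW × 20 h = 0.2 kWh
Cost = 0.2 kWh × ₹8.6/kWh = ₹1.72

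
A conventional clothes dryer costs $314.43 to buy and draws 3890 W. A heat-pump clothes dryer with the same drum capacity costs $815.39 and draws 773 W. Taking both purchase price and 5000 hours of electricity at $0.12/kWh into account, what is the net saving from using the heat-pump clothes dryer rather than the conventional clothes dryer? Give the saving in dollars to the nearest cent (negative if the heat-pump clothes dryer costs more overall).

conventional clothes dryer: $314.43 + (3890/1000) kW × 5000 h × $0.12 = $314.43 + $2334 = $2648.43
heat-pump clothes dryer: $815.39 + (773/1000) kW × 5000 h × $0.12 = $815.39 + $463.8 = $1279.19
Saving = $2648.43 − $1279.19 = $1369.24

$1369.24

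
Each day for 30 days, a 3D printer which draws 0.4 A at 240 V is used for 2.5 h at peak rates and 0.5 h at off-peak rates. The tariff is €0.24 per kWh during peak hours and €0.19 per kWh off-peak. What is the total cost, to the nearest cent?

€2.00

Power = 0.4 A × 240 V = 96 W = 0.096 kW
Peak energy = 0.096 kW × 2.5 h × 30 = 7.2 kWh
Off-peak energy = 0.096 kW × 0.5 h × 30 = 1.44 kWh
Cost = 7.2 × €0.24 + 1.44 × €0.19 = €1.728 + €0.2736 = €2.00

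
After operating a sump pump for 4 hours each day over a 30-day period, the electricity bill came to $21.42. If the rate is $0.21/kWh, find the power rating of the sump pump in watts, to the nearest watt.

850 W

Energy = $21.42 ÷ $0.21/kWh = 102 kWh
Runtime = 4 h/day × 30 days = 120 h
Power = 102 kWh ÷ 120 h = 0.85 kW = 850 W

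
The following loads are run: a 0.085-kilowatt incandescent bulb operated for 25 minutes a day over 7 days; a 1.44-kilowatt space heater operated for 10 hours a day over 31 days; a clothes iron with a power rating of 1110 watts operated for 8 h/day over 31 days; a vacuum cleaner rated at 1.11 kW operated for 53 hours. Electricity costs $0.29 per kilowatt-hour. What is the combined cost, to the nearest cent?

$226.42

incandescent bulb: Runtime = 25 min × 7 = 175 min = 2.916666… h
incandescent bulb: 0.085 kW × 2.916666… h = 0.247916… kWh
space heater: Runtime = 10 h/day × 31 days = 310 h
space heater: 1.44 kW × 310 h = 446.4 kWh
clothes iron: Runtime = 8 h/day × 31 days = 248 h
clothes iron: 1.11 kW × 248 h = 275.28 kWh
vacuum cleaner: 1.11 kW × 53 h = 58.83 kWh
Total energy = 780.757916… kWh
Cost = 780.757916… × $0.29 = $226.42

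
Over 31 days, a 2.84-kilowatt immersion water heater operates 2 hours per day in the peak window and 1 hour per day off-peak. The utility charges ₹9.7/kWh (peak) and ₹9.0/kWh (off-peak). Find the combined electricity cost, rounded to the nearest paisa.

Peak energy = 2.84 kW × 2 h × 31 = 176.08 kWh
Off-peak energy = 2.84 kW × 1 h × 31 = 88.04 kWh
Cost = 176.08 × ₹9.7 + 88.04 × ₹9.0 = ₹1707.976 + ₹792.36 = ₹2500.34

₹2500.34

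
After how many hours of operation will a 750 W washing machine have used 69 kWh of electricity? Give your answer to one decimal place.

92.0 h

Hours = 69 kWh ÷ 0.75 kW = 92.0 h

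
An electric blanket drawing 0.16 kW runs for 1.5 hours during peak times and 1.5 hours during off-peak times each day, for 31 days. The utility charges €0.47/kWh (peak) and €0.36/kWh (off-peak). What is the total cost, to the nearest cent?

Peak energy = 0.16 kW × 1.5 h × 31 = 7.44 kWh
Off-peak energy = 0.16 kW × 1.5 h × 31 = 7.44 kWh
Cost = 7.44 × €0.47 + 7.44 × €0.36 = €3.4968 + €2.6784 = €6.18

€6.18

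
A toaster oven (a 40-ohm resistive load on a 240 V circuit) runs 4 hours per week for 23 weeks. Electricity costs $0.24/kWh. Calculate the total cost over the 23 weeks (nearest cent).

Power = V²/R = 240²/40 = 1440 W = 1.44 kW
Runtime = 4 h/week × 23 weeks = 92 h
Energy = 1.44 kW × 92 h = 132.48 kWh
Cost = 132.48 kWh × $0.24/kWh = $31.80

$31.80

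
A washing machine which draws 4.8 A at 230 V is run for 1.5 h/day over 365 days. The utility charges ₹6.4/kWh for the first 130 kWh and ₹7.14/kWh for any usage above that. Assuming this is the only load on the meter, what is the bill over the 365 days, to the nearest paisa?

Power = 4.8 A × 230 V = 1104 W = 1.104 kW
Runtime = 1.5 h/day × 365 days = 547.5 h
Energy = 1.104 kW × 547.5 h = 604.44 kWh
Tier 1 (0–130 kWh): 130 × ₹6.4 = ₹832
Above 130 kWh: 474.44 × ₹7.14 = ₹3387.5016
Bill = ₹4219.50

₹4219.50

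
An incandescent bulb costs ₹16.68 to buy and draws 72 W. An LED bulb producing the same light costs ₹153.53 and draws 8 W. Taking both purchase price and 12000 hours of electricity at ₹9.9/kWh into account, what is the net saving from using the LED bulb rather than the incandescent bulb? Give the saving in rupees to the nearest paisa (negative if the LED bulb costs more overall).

incandescent bulb: ₹16.68 + (72/1000) kW × 12000 h × ₹9.9 = ₹16.68 + ₹8553.6 = ₹8570.28
LED bulb: ₹153.53 + (8/1000) kW × 12000 h × ₹9.9 = ₹153.53 + ₹950.4 = ₹1103.93
Saving = ₹8570.28 − ₹1103.93 = ₹7466.35

₹7466.35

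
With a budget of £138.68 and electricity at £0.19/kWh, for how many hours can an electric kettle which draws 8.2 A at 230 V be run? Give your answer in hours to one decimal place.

Power = 8.2 A × 230 V = 1886 W = 1.886 kW
Energy available = £138.68 ÷ £0.19/kWh = 729.8947 kWh
Hours = 729.8947 kWh ÷ 1.886 kW = 387.0 h

387.0 h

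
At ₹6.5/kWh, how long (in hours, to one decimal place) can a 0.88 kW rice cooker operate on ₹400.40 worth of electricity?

70.0 h

Energy available = ₹400.40 ÷ ₹6.5/kWh = 61.6 kWh
Hours = 61.6 kWh ÷ 0.88 kW = 70.0 h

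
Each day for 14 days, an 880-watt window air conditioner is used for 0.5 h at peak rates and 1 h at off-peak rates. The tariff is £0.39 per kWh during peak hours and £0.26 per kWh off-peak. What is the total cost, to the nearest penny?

£5.61

Peak energy = 0.88 kW × 0.5 h × 14 = 6.16 kWh
Off-peak energy = 0.88 kW × 1 h × 14 = 12.32 kWh
Cost = 6.16 × £0.39 + 12.32 × £0.26 = £2.4024 + £3.2032 = £5.61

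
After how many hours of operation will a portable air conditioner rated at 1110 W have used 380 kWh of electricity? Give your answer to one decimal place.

342.3 h

Hours = 380 kWh ÷ 1.11 kW = 342.3 h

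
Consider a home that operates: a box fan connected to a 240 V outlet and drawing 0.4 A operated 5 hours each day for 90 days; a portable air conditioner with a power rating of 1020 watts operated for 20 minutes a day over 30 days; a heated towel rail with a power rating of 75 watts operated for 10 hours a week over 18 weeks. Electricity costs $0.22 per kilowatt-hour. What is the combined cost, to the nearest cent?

$14.72

box fan: Power = 0.4 A × 240 V = 96 W = 0.096 kW
box fan: Runtime = 5 h/day × 90 days = 450 h
box fan: 0.096 kW × 450 h = 43.2 kWh
portable air conditioner: Runtime = 20 min × 30 = 600 min = 10 h
portable air conditioner: 1.02 kW × 10 h = 10.2 kWh
heated towel rail: Runtime = 10 h/week × 18 weeks = 180 h
heated towel rail: 0.075 kW × 180 h = 13.5 kWh
Total energy = 66.9 kWh
Cost = 66.9 × $0.22 = $14.72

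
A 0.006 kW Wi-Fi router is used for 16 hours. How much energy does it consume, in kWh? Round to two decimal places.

Energy = 0.006 kW × 16 h = 0.096 kWh ≈ 0.10 kWh

0.10 kWh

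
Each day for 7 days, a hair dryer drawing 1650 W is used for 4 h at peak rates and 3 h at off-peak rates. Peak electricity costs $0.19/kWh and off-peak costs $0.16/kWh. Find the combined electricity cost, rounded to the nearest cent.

$14.32

Peak energy = 1.65 kW × 4 h × 7 = 46.2 kWh
Off-peak energy = 1.65 kW × 3 h × 7 = 34.65 kWh
Cost = 46.2 × $0.19 + 34.65 × $0.16 = $8.778 + $5.544 = $14.32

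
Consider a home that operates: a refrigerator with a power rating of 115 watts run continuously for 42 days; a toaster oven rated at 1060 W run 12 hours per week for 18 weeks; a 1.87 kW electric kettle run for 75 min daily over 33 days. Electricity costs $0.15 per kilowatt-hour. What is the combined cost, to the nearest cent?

refrigerator: Runtime = 24 h × 42 = 1008 h
refrigerator: 0.115 kW × 1008 h = 115.92 kWh
toaster oven: Runtime = 12 h/week × 18 weeks = 216 h
toaster oven: 1.06 kW × 216 h = 228.96 kWh
electric kettle: Runtime = 75 min × 33 = 2475 min = 41.25 h
electric kettle: 1.87 kW × 41.25 h = 77.1375 kWh
Total energy = 422.0175 kWh
Cost = 422.0175 × $0.15 = $63.30

$63.30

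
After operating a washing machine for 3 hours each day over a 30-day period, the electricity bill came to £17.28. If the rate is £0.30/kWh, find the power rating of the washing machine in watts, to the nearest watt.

Energy = £17.28 ÷ £0.30/kWh = 57.6 kWh
Runtime = 3 h/day × 30 days = 90 h
Power = 57.6 kWh ÷ 90 h = 0.64 kW = 640 W

640 W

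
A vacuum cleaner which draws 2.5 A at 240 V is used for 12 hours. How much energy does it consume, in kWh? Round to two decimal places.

7.20 kWh

Power = 2.5 A × 240 V = 600 W = 0.6 kW
Energy = 0.6 kW × 12 h = 7.2 kWh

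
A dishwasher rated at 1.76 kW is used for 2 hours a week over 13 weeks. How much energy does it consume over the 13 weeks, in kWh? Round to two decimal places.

45.76 kWh

Runtime = 2 h/week × 13 weeks = 26 h
Energy = 1.76 kW × 26 h = 45.76 kWh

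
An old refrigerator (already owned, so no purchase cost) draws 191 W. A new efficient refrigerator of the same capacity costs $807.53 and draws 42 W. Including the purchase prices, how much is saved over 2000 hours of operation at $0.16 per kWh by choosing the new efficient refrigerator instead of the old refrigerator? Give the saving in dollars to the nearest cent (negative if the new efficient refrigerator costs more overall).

old refrigerator: $0.00 + (191/1000) kW × 2000 h × $0.16 = $0.00 + $61.12 = $61.12
new efficient refrigerator: $807.53 + (42/1000) kW × 2000 h × $0.16 = $807.53 + $13.44 = $820.97
Saving = $61.12 − $820.97 = −$759.85

-$759.85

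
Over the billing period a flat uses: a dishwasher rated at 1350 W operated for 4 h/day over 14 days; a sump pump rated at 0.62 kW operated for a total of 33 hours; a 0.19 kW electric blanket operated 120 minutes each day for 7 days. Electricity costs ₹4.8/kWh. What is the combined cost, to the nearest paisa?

dishwasher: Runtime = 4 h/day × 14 days = 56 h
dishwasher: 1.35 kW × 56 h = 75.6 kWh
sump pump: 0.62 kW × 33 h = 20.46 kWh
electric blanket: Runtime = 120 min × 7 = 840 min = 14 h
electric blanket: 0.19 kW × 14 h = 2.66 kWh
Total energy = 98.72 kWh
Cost = 98.72 × ₹4.8 = ₹473.86

₹473.86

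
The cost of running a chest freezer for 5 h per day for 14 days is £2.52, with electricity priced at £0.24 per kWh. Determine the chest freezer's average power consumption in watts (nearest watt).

Energy = £2.52 ÷ £0.24/kWh = 10.5 kWh
Runtime = 5 h/day × 14 days = 70 h
Power = 10.5 kWh ÷ 70 h = 0.15 kW = 150 W

150 W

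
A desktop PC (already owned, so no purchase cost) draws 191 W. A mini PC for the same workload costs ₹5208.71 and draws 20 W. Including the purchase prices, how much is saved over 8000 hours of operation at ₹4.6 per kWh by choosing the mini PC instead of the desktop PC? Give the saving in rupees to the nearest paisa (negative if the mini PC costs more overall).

₹1084.09

desktop PC: ₹0.00 + (191/1000) kW × 8000 h × ₹4.6 = ₹0.00 + ₹7028.8 = ₹7028.8
mini PC: ₹5208.71 + (20/1000) kW × 8000 h × ₹4.6 = ₹5208.71 + ₹736 = ₹5944.71
Saving = ₹7028.8 − ₹5944.71 = ₹1084.09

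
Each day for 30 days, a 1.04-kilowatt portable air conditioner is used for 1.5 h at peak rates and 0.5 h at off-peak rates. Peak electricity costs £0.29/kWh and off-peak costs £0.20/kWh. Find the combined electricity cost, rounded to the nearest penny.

£16.69

Peak energy = 1.04 kW × 1.5 h × 30 = 46.8 kWh
Off-peak energy = 1.04 kW × 0.5 h × 30 = 15.6 kWh
Cost = 46.8 × £0.29 + 15.6 × £0.20 = £13.572 + £3.12 = £16.69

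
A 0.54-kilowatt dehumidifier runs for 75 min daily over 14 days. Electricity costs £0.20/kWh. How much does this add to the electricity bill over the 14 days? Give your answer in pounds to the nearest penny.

Runtime = 75 min × 14 = 1050 min = 17.5 h
Energy = 0.54 kW × 17.5 h = 9.45 kWh
Cost = 9.45 kWh × £0.20/kWh = £1.89

£1.89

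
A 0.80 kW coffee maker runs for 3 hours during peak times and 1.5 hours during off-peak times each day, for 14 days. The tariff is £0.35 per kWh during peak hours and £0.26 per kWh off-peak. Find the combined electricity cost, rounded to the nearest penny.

Peak energy = 0.8 kW × 3 h × 14 = 33.6 kWh
Off-peak energy = 0.8 kW × 1.5 h × 14 = 16.8 kWh
Cost = 33.6 × £0.35 + 16.8 × £0.26 = £11.76 + £4.368 = £16.13

£16.13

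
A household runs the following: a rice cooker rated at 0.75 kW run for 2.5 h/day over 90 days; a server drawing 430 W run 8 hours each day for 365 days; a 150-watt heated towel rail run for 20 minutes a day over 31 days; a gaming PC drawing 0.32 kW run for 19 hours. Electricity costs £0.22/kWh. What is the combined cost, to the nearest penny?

rice cooker: Runtime = 2.5 h/day × 90 days = 225 h
rice cooker: 0.75 kW × 225 h = 168.75 kWh
server: Runtime = 8 h/day × 365 days = 2920 h
server: 0.43 kW × 2920 h = 1255.6 kWh
heated towel rail: Runtime = 20 min × 31 = 620 min = 10.333333… h
heated towel rail: 0.15 kW × 10.333333… h = 1.55 kWh
gaming PC: 0.32 kW × 19 h = 6.08 kWh
Total energy = 1431.98 kWh
Cost = 1431.98 × £0.22 = £315.04

£315.04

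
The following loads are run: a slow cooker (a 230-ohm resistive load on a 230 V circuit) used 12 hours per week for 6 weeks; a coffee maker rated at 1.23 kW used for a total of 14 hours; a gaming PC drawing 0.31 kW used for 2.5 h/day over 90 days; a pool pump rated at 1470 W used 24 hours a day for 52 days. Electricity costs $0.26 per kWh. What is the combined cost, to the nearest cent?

slow cooker: Power = V²/R = 230²/230 = 230 W = 0.23 kW
slow cooker: Runtime = 12 h/week × 6 weeks = 72 h
slow cooker: 0.23 kW × 72 h = 16.56 kWh
coffee maker: 1.23 kW × 14 h = 17.22 kWh
gaming PC: Runtime = 2.5 h/day × 90 days = 225 h
gaming PC: 0.31 kW × 225 h = 69.75 kWh
pool pump: Runtime = 24 h × 52 = 1248 h
pool pump: 1.47 kW × 1248 h = 1834.56 kWh
Total energy = 1938.09 kWh
Cost = 1938.09 × $0.26 = $503.90

$503.90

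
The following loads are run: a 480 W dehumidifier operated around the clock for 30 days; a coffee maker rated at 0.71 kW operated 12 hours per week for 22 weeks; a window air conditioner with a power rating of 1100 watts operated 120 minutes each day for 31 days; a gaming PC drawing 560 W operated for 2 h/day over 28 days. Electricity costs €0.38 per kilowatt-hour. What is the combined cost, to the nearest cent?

dehumidifier: Runtime = 24 h × 30 = 720 h
dehumidifier: 0.48 kW × 720 h = 345.6 kWh
coffee maker: Runtime = 12 h/week × 22 weeks = 264 h
coffee maker: 0.71 kW × 264 h = 187.44 kWh
window air conditioner: Runtime = 120 min × 31 = 3720 min = 62 h
window air conditioner: 1.1 kW × 62 h = 68.2 kWh
gaming PC: Runtime = 2 h/day × 28 days = 56 h
gaming PC: 0.56 kW × 56 h = 31.36 kWh
Total energy = 632.6 kWh
Cost = 632.6 × €0.38 = €240.39

€240.39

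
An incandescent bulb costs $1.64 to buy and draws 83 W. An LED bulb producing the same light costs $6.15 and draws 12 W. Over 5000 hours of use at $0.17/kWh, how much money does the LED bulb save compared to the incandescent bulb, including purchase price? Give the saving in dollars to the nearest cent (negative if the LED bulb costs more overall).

incandescent bulb: $1.64 + (83/1000) kW × 5000 h × $0.17 = $1.64 + $70.55 = $72.19
LED bulb: $6.15 + (12/1000) kW × 5000 h × $0.17 = $6.15 + $10.2 = $16.35
Saving = $72.19 − $16.35 = $55.84

$55.84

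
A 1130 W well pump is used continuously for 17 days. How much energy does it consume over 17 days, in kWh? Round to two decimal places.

461.04 kWh

Runtime = 24 h × 17 = 408 h
Energy = 1.13 kW × 408 h = 461.04 kWh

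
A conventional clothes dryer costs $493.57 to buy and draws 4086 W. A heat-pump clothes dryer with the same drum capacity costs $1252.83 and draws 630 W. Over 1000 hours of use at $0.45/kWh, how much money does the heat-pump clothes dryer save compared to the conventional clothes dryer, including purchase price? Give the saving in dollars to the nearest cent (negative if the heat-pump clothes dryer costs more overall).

conventional clothes dryer: $493.57 + (4086/1000) kW × 1000 h × $0.45 = $493.57 + $1838.7 = $2332.27
heat-pump clothes dryer: $1252.83 + (630/1000) kW × 1000 h × $0.45 = $1252.83 + $283.5 = $1536.33
Saving = $2332.27 − $1536.33 = $795.94

$795.94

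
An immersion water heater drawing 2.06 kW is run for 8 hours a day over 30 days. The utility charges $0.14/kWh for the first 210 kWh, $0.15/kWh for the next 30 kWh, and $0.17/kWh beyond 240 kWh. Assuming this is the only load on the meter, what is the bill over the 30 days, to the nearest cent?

Runtime = 8 h/day × 30 days = 240 h
Energy = 2.06 kW × 240 h = 494.4 kWh
Tier 1 (0–210 kWh): 210 × $0.14 = $29.4
Tier 2 (210–240 kWh): 30 × $0.15 = $4.5
Above 240 kWh: 254.4 × $0.17 = $43.248
Bill = $77.15

$77.15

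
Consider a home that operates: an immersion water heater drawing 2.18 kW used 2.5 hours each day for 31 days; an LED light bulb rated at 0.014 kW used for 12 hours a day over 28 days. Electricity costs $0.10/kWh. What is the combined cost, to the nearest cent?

immersion water heater: Runtime = 2.5 h/day × 31 days = 77.5 h
immersion water heater: 2.18 kW × 77.5 h = 168.95 kWh
LED light bulb: Runtime = 12 h/day × 28 days = 336 h
LED light bulb: 0.014 kW × 336 h = 4.704 kWh
Total energy = 173.654 kWh
Cost = 173.654 × $0.10 = $17.37

$17.37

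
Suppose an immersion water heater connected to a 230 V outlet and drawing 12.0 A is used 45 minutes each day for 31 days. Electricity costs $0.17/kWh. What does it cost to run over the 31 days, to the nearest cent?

Power = 12.0 A × 230 V = 2760 W = 2.76 kW
Runtime = 45 min × 31 = 1395 min = 23.25 h
Energy = 2.76 kW × 23.25 h = 64.17 kWh
Cost = 64.17 kWh × $0.17/kWh = $10.91

$10.91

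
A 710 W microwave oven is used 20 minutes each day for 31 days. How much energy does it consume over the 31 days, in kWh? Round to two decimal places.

7.34 kWh

Runtime = 20 min × 31 = 620 min = 10.333333… h
Energy = 0.71 kW × 10.333333… h = 7.336666… kWh ≈ 7.34 kWh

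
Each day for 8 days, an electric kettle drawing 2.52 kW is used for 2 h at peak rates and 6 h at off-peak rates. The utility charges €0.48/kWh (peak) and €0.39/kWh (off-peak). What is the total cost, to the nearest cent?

€66.53

Peak energy = 2.52 kW × 2 h × 8 = 40.32 kWh
Off-peak energy = 2.52 kW × 6 h × 8 = 120.96 kWh
Cost = 40.32 × €0.48 + 120.96 × €0.39 = €19.3536 + €47.1744 = €66.53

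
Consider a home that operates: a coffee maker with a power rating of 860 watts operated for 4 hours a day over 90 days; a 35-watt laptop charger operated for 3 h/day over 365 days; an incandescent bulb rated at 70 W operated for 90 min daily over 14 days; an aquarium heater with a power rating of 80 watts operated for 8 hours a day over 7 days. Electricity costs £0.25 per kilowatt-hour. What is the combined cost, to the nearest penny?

£88.47

coffee maker: Runtime = 4 h/day × 90 days = 360 h
coffee maker: 0.86 kW × 360 h = 309.6 kWh
laptop charger: Runtime = 3 h/day × 365 days = 1095 h
laptop charger: 0.035 kW × 1095 h = 38.325 kWh
incandescent bulb: Runtime = 90 min × 14 = 1260 min = 21 h
incandescent bulb: 0.07 kW × 21 h = 1.47 kWh
aquarium heater: Runtime = 8 h/day × 7 days = 56 h
aquarium heater: 0.08 kW × 56 h = 4.48 kWh
Total energy = 353.875 kWh
Cost = 353.875 × £0.25 = £88.47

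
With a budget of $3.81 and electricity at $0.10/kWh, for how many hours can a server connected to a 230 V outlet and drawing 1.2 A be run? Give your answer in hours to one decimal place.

Power = 1.2 A × 230 V = 276 W = 0.276 kW
Energy available = $3.81 ÷ $0.10/kWh = 38.1 kWh
Hours = 38.1 kWh ÷ 0.276 kW = 138.0 h

138.0 h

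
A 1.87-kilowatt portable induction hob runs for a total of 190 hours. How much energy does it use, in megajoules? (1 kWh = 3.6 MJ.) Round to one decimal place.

1279.1 MJ

Energy = 1.87 kW × 190 h = 355.3 kWh
= 355.3 × 3.6 MJ = 1279.1 MJ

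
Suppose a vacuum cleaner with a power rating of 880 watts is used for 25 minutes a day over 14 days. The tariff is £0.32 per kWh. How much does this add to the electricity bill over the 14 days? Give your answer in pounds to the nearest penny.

£1.64

Runtime = 25 min × 14 = 350 min = 5.833333… h
Energy = 0.88 kW × 5.833333… h = 5.133333… kWh
Cost = 5.133333… kWh × £0.32/kWh = £1.64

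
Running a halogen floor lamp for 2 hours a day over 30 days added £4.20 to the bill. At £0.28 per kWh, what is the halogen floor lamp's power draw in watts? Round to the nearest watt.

Energy = £4.20 ÷ £0.28/kWh = 15 kWh
Runtime = 2 h/day × 30 days = 60 h
Power = 15 kWh ÷ 60 h = 0.25 kW = 250 W

250 W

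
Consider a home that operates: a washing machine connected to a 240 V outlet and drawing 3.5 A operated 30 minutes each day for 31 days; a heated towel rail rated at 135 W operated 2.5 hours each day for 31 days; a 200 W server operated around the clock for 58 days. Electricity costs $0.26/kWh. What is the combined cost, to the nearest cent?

$78.49

washing machine: Power = 3.5 A × 240 V = 840 W = 0.84 kW
washing machine: Runtime = 30 min × 31 = 930 min = 15.5 h
washing machine: 0.84 kW × 15.5 h = 13.02 kWh
heated towel rail: Runtime = 2.5 h/day × 31 days = 77.5 h
heated towel rail: 0.135 kW × 77.5 h = 10.4625 kWh
server: Runtime = 24 h × 58 = 1392 h
server: 0.2 kW × 1392 h = 278.4 kWh
Total energy = 301.8825 kWh
Cost = 301.8825 × $0.26 = $78.49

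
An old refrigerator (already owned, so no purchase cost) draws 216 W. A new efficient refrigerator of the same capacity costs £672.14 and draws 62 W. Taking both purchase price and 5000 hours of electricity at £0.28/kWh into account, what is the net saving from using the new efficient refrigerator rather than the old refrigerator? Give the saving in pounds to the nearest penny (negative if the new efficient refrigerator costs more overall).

-£456.54

old refrigerator: £0.00 + (216/1000) kW × 5000 h × £0.28 = £0.00 + £302.4 = £302.4
new efficient refrigerator: £672.14 + (62/1000) kW × 5000 h × £0.28 = £672.14 + £86.8 = £758.94
Saving = £302.4 − £758.94 = −£456.54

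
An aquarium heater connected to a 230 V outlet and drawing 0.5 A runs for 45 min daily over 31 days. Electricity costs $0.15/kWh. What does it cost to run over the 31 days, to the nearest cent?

$0.40

Power = 0.5 A × 230 V = 115 W = 0.115 kW
Runtime = 45 min × 31 = 1395 min = 23.25 h
Energy = 0.115 kW × 23.25 h = 2.67375 kWh
Cost = 2.67375 kWh × $0.15/kWh = $0.40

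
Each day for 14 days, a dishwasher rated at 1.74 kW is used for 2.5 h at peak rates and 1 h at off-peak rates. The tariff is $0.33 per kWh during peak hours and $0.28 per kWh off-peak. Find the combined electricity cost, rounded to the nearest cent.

$26.92

Peak energy = 1.74 kW × 2.5 h × 14 = 60.9 kWh
Off-peak energy = 1.74 kW × 1 h × 14 = 24.36 kWh
Cost = 60.9 × $0.33 + 24.36 × $0.28 = $20.097 + $6.8208 = $26.92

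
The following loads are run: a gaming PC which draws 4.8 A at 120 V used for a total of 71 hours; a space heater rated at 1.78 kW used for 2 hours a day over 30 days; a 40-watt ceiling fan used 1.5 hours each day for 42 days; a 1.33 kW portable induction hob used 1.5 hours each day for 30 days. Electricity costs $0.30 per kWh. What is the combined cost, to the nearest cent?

gaming PC: Power = 4.8 A × 120 V = 576 W = 0.576 kW
gaming PC: 0.576 kW × 71 h = 40.896 kWh
space heater: Runtime = 2 h/day × 30 days = 60 h
space heater: 1.78 kW × 60 h = 106.8 kWh
ceiling fan: Runtime = 1.5 h/day × 42 days = 63 h
ceiling fan: 0.04 kW × 63 h = 2.52 kWh
portable induction hob: Runtime = 1.5 h/day × 30 days = 45 h
portable induction hob: 1.33 kW × 45 h = 59.85 kWh
Total energy = 210.066 kWh
Cost = 210.066 × $0.30 = $63.02

$63.02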